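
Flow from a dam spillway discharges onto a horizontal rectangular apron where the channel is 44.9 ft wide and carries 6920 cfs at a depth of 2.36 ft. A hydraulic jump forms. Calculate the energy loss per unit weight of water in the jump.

ΔE = 44.1 ft

q = Q/b = 6920/44.9 = 154 ft²/s; V₁ = q/y₁ = 65.3 ft/s. Fr₁ = V₁/√(g·y₁) = 7.49.
Conjugate-depth relation: y₂/y₁ = ½[√(1 + 8Fr₁²) − 1] = ½[√450.0 − 1] = 10.1.
y₂ = 10.1 × 2.36 = 23.9 ft.
Head loss: ΔE = (y₂ − y₁)³/(4y₁y₂) = (23.9 − 2.36)³/(4×2.36×23.9) = 9926/225 = 44.1 ft.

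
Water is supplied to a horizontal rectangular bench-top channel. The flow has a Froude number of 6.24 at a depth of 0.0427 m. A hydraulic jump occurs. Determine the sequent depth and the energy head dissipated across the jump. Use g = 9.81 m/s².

Fr₁ = 6.24 (given).
By Bélanger, y₂/y₁ = ½[√(1 + 8Fr₁²) − 1] = ½[√312.5 − 1] = 8.34.
y₂ = 8.34 × 0.0427 = 0.356 m.
Head loss: ΔE = (y₂ − y₁)³/(4y₁y₂) = (0.356 − 0.0427)³/(4×0.0427×0.356) = 0.0308/0.0608 = 0.506 m.

y₂ = 0.356 m; ΔE = 0.506 m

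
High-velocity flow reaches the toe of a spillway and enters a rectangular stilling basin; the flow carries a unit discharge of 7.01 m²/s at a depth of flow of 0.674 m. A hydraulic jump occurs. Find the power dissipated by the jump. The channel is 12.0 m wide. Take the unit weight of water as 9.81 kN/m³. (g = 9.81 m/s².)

V₁ = q/y₁ = 7.01/0.674 = 10.4 m/s. Fr₁ = V₁/√(g·y₁) = 10.4/√(9.81×0.674) = 4.04.
From the momentum equation for a rectangular channel, y₂/y₁ = ½[√(1 + 8Fr₁²) − 1] = ½[√131.9 − 1] = 5.24.
y₂ = 5.24 × 0.674 = 3.53 m.
V₂ = q/y₂ = 7.01/3.53 = 1.98 m/s. E₁ = y₁ + V₁²/2g = 6.19 m; E₂ = y₂ + V₂²/2g = 3.73 m. ΔE = E₁ − E₂ = 2.45 m.
Q = q·b = 7.01 × 12.0 = 84.1 m³/s. P = γ·Q·ΔE = 9.81 × 84.1 × 2.45 = 2025 kW.

P = 2025 kW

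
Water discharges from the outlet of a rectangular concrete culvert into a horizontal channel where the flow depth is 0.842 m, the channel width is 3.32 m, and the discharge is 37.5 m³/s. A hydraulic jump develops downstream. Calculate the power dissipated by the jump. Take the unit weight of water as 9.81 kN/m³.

P = 1698 kW

q = Q/b = 37.5/3.32 = 11.3 m²/s; V₁ = q/y₁ = 13.4 m/s. Fr₁ = V₁/√(g·y₁) = 4.67.
Bélanger equation: y₂/y₁ = ½[√(1 + 8Fr₁²) − 1] = ½[√175.3 − 1] = 6.12.
y₂ = 6.12 × 0.842 = 5.15 m.
V₂ = q/y₂ = 11.3/5.15 = 2.19 m/s. E₁ = y₁ + V₁²/2g = 10.0 m; E₂ = y₂ + V₂²/2g = 5.40 m. ΔE = E₁ − E₂ = 4.62 m.
P = γ·Q·ΔE = 9.81 × 37.5 × 4.62 = 1698 kW.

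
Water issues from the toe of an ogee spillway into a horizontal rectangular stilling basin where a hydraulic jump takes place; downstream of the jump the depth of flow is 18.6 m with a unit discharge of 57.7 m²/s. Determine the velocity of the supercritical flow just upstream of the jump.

V₂ = q/y₂ = 57.7/18.6 = 3.10 m/s; Fr₂ = V₂/√(g·y₂) = 0.230.
Applying the sequent-depth relation in reverse, y₁/y₂ = ½[√(1 + 8Fr₂²) − 1] = ½[√1.422 − 1] = 0.0962.
y₁ = 0.0962 × 18.6 = 1.79 m.
V₁ = q/y₁ = 57.7/1.79 = 32.2 m/s.

V₁ = 32.2 m/s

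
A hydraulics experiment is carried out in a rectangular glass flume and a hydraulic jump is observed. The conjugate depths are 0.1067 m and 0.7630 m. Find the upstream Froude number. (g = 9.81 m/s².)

Fr₁ = 5.398

For a rectangular channel the momentum equation gives q² = ½·g·y₁·y₂·(y₁ + y₂) = ½×9.81×0.1067×0.7630×0.8697 = 0.3473.
q = √0.3473 = 0.5893 m²/s.
V₁ = q/y₁ = 5.523 m/s; Fr₁ = V₁/√(g·y₁) = 5.398.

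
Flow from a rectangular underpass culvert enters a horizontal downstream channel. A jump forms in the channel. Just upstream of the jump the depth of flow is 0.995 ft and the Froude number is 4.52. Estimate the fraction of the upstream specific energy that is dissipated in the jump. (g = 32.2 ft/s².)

ΔE/E₁ = 0.447 (44.7%)

Fr₁ = 4.52 (given).
Sequent-depth ratio: y₂/y₁ = ½[√(1 + 8Fr₁²) − 1] = ½[√164.4 − 1] = 5.91.
y₂ = 5.91 × 0.995 = 5.88 ft.
E₁ = y₁(1 + Fr₁²/2) = 0.995×(1 + 4.52²/2) = 11.2 ft. ΔE = (y₂ − y₁)³/(4y₁y₂) = 4.99 ft. ΔE/E₁ = 4.99/11.2 = 0.447.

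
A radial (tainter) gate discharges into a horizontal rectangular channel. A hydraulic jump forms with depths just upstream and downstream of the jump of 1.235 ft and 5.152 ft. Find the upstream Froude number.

Fr₁ = 3.284

For a rectangular channel the momentum equation gives q² = ½·g·y₁·y₂·(y₁ + y₂) = ½×32.2×1.235×5.152×6.387 = 654.3.
q = √654.3 = 25.58 ft²/s.
V₁ = q/y₁ = 20.71 ft/s; Fr₁ = V₁/√(g·y₁) = 3.284.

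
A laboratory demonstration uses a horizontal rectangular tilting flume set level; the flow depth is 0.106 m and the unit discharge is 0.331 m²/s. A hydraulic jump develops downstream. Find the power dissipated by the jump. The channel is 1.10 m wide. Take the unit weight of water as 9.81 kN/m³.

P = 0.573 kW

V₁ = q/y₁ = 0.331/0.106 = 3.12 m/s. Fr₁ = V₁/√(g·y₁) = 3.12/√(9.81×0.106) = 3.06.
From the momentum equation for a rectangular channel, y₂/y₁ = ½[√(1 + 8Fr₁²) − 1] = ½[√76.02 − 1] = 3.86.
y₂ = 3.86 × 0.106 = 0.409 m.
V₂ = q/y₂ = 0.331/0.409 = 0.809 m/s. E₁ = y₁ + V₁²/2g = 0.603 m; E₂ = y₂ + V₂²/2g = 0.442 m. ΔE = E₁ − E₂ = 0.161 m.
Q = q·b = 0.331 × 1.10 = 0.364 m³/s. P = γ·Q·ΔE = 9.81 × 0.364 × 0.161 = 0.573 kW.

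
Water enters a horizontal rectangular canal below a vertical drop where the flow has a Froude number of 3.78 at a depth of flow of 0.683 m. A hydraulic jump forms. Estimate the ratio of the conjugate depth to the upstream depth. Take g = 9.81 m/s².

Fr₁ = 3.78 (given).
By Bélanger, y₂/y₁ = ½[√(1 + 8Fr₁²) − 1] = ½[√115.3 − 1] = 4.87.

y₂/y₁ = 4.87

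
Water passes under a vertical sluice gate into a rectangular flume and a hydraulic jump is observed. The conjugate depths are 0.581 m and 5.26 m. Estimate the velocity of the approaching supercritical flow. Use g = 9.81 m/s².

For a rectangular channel the momentum equation gives q² = ½·g·y₁·y₂·(y₁ + y₂) = ½×9.81×0.581×5.26×5.84 = 87.6.
q = √87.6 = 9.36 m²/s.
V₁ = q/y₁ = 9.36/0.581 = 16.1 m/s.

V₁ = 16.1 m/s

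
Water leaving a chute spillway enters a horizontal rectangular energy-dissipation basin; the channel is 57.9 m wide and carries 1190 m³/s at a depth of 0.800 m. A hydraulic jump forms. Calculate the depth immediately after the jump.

q = Q/b = 1190/57.9 = 20.6 m²/s; V₁ = q/y₁ = 25.7 m/s. Fr₁ = V₁/√(g·y₁) = 9.17.
Sequent-depth ratio: y₂/y₁ = ½[√(1 + 8Fr₁²) − 1] = ½[√673.8 − 1] = 12.5.
y₂ = 12.5 × 0.800 = 9.98 m.

y₂ = 9.98 m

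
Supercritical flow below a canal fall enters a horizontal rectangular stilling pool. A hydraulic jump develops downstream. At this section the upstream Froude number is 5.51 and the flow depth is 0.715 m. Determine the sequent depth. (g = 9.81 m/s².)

y₂ = 5.23 m

Fr₁ = 5.51 (given).
By Bélanger, y₂/y₁ = ½[√(1 + 8Fr₁²) − 1] = ½[√243.9 − 1] = 7.31.
y₂ = 7.31 × 0.715 = 5.23 m.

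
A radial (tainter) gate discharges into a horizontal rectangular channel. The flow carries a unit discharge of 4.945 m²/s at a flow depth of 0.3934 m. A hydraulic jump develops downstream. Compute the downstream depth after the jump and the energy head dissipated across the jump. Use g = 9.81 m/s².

V₁ = q/y₁ = 4.945/0.3934 = 12.57 m/s. Fr₁ = V₁/√(g·y₁) = 12.57/√(9.81×0.3934) = 6.399.
By Bélanger, y₂/y₁ = ½[√(1 + 8Fr₁²) − 1] = ½[√328.53 − 1] = 8.563.
y₂ = 8.563 × 0.3934 = 3.369 m.
V₂ = q/y₂ = 4.945/3.369 = 1.468 m/s. E₁ = y₁ + V₁²/2g = 8.447 m; E₂ = y₂ + V₂²/2g = 3.478 m. ΔE = E₁ − E₂ = 4.968 m.

y₂ = 3.369 m; ΔE = 4.968 m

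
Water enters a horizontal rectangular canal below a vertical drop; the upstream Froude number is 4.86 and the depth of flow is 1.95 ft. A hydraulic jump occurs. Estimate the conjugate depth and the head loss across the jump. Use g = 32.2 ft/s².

y₂ = 12.5 ft; ΔE = 12.0 ft

Fr₁ = 4.86 (given).
Sequent-depth ratio: y₂/y₁ = ½[√(1 + 8Fr₁²) − 1] = ½[√190.0 − 1] = 6.39.
y₂ = 6.39 × 1.95 = 12.5 ft.
V₁ = Fr₁·√(g·y₁) = 4.86×√(32.2×1.95) = 38.5 ft/s; q = V₁·y₁ = 75.1 ft²/s. V₂ = q/y₂ = 75.1/12.5 = 6.03 ft/s. E₁ = y₁ + V₁²/2g = 25.0 ft; E₂ = y₂ + V₂²/2g = 13.0 ft. ΔE = E₁ − E₂ = 12.0 ft.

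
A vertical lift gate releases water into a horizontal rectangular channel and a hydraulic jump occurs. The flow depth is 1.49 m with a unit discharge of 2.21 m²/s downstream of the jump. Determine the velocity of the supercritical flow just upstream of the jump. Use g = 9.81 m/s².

V₁ = 6.12 m/s

V₂ = q/y₂ = 2.21/1.49 = 1.48 m/s; Fr₂ = V₂/√(g·y₂) = 0.388.
Applying the sequent-depth relation in reverse, y₁/y₂ = ½[√(1 + 8Fr₂²) − 1] = ½[√2.204 − 1] = 0.242.
y₁ = 0.242 × 1.49 = 0.361 m.
V₁ = q/y₁ = 2.21/0.361 = 6.12 m/s.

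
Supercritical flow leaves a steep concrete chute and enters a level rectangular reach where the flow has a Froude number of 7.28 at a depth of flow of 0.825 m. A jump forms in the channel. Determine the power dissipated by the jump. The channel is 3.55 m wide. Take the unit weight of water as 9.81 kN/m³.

Fr₁ = 7.28 (given).
By Bélanger, y₂/y₁ = ½[√(1 + 8Fr₁²) − 1] = ½[√425.0 − 1] = 9.81.
y₂ = 9.81 × 0.825 = 8.09 m.
Head loss: ΔE = (y₂ − y₁)³/(4y₁y₂) = (8.09 − 0.825)³/(4×0.825×8.09) = 384/26.7 = 14.4 m.
V₁ = Fr₁·√(g·y₁) = 7.28×√(9.81×0.825) = 20.7 m/s; q = V₁·y₁ = 17.1 m²/s. Q = q·b = 17.1 × 3.55 = 60.7 m³/s. P = γ·Q·ΔE = 9.81 × 60.7 × 14.4 = 8550 kW.

P = 8550 kW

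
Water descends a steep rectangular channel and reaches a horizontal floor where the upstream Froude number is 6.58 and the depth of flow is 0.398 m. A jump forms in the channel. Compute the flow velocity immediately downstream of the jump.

Fr₁ = 6.58 (given).
By Bélanger, y₂/y₁ = ½[√(1 + 8Fr₁²) − 1] = ½[√347.4 − 1] = 8.82.
y₂ = 8.82 × 0.398 = 3.51 m.
V₁ = Fr₁·√(g·y₁) = 6.58×√(9.81×0.398) = 13.0 m/s; q = V₁·y₁ = 5.17 m²/s.
V₂ = q/y₂ = 5.17/3.51 = 1.47 m/s.

V₂ = 1.47 m/s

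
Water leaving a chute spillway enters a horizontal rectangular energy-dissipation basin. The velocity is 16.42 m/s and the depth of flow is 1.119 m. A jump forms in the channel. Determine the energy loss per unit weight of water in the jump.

ΔE = 7.235 m

Fr₁ = V₁/√(g·y₁) = 16.42/√(9.81×1.119) = 4.956.
From the momentum equation for a rectangular channel, y₂/y₁ = ½[√(1 + 8Fr₁²) − 1] = ½[√197.49 − 1] = 6.527.
y₂ = 6.527 × 1.119 = 7.303 m.
Head loss: ΔE = (y₂ − y₁)³/(4y₁y₂) = (7.303 − 1.119)³/(4×1.119×7.303) = 236.5/32.69 = 7.235 m.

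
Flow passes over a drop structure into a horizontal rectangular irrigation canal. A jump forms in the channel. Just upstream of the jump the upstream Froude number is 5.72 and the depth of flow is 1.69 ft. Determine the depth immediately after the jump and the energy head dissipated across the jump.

Fr₁ = 5.72 (given).
Conjugate-depth relation: y₂/y₁ = ½[√(1 + 8Fr₁²) − 1] = ½[√262.7 − 1] = 7.60.
y₂ = 7.60 × 1.69 = 12.9 ft.
V₁ = Fr₁·√(g·y₁) = 5.72×√(32.2×1.69) = 42.2 ft/s; q = V₁·y₁ = 71.3 ft²/s. V₂ = q/y₂ = 71.3/12.9 = 5.55 ft/s. E₁ = y₁ + V₁²/2g = 29.3 ft; E₂ = y₂ + V₂²/2g = 13.3 ft. ΔE = E₁ − E₂ = 16.0 ft.

y₂ = 12.9 ft; ΔE = 16.0 ft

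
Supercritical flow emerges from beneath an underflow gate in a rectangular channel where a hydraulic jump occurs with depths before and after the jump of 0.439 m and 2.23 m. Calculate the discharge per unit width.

q = 3.58 m²/s

For a rectangular channel the momentum equation gives q² = ½·g·y₁·y₂·(y₁ + y₂) = ½×9.81×0.439×2.23×2.67 = 12.8.
q = √12.8 = 3.58 m²/s.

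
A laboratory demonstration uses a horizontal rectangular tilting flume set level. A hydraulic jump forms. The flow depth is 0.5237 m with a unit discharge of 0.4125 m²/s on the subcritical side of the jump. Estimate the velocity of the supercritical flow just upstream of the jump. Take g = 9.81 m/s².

V₂ = q/y₂ = 0.4125/0.5237 = 0.7877 m/s; Fr₂ = V₂/√(g·y₂) = 0.3475.
The Bélanger relation is symmetric: y₁/y₂ = ½[√(1 + 8Fr₂²) − 1] = ½[√1.9661 − 1] = 0.2011.
y₁ = 0.2011 × 0.5237 = 0.1053 m.
V₁ = q/y₁ = 0.4125/0.1053 = 3.917 m/s.

V₁ = 3.917 m/s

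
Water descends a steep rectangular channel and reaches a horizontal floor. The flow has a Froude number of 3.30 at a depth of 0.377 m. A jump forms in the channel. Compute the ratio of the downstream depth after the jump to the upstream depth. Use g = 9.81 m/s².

Fr₁ = 3.30 (given).
From the momentum equation for a rectangular channel, y₂/y₁ = ½[√(1 + 8Fr₁²) − 1] = ½[√88.12 − 1] = 4.19.

y₂/y₁ = 4.19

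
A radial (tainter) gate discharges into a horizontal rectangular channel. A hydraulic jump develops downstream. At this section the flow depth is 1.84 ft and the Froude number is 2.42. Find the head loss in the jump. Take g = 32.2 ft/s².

Fr₁ = 2.42 (given).
From the momentum equation for a rectangular channel, y₂/y₁ = ½[√(1 + 8Fr₁²) − 1] = ½[√47.85 − 1] = 2.96.
y₂ = 2.96 × 1.84 = 5.44 ft.
V₁ = Fr₁·√(g·y₁) = 2.42×√(32.2×1.84) = 18.6 ft/s; q = V₁·y₁ = 34.3 ft²/s. V₂ = q/y₂ = 34.3/5.44 = 6.30 ft/s. E₁ = y₁ + V₁²/2g = 7.23 ft; E₂ = y₂ + V₂²/2g = 6.06 ft. ΔE = E₁ − E₂ = 1.17 ft.

ΔE = 1.17 ft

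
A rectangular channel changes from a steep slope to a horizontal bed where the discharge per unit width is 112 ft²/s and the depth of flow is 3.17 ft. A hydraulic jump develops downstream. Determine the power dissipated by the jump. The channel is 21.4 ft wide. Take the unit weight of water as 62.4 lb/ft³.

P = 2015 hp

V₁ = q/y₁ = 112/3.17 = 35.3 ft/s. Fr₁ = V₁/√(g·y₁) = 35.3/√(32.2×3.17) = 3.50.
Conjugate-depth relation: y₂/y₁ = ½[√(1 + 8Fr₁²) − 1] = ½[√98.83 − 1] = 4.47.
y₂ = 4.47 × 3.17 = 14.2 ft.
Head loss: ΔE = (y₂ − y₁)³/(4y₁y₂) = (14.2 − 3.17)³/(4×3.17×14.2) = 1332/180 = 7.41 ft.
Q = q·b = 112 × 21.4 = 2397 cfs. P = γ·Q·ΔE/550 = 62.4 × 2397 × 7.41 / 550 = 2015 hp.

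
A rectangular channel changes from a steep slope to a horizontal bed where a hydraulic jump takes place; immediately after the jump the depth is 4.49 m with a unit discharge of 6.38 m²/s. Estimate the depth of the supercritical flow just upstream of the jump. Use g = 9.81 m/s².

V₂ = q/y₂ = 6.38/4.49 = 1.42 m/s; Fr₂ = V₂/√(g·y₂) = 0.214.
Applying the sequent-depth relation in reverse, y₁/y₂ = ½[√(1 + 8Fr₂²) − 1] = ½[√1.367 − 1] = 0.0845.
y₁ = 0.0845 × 4.49 = 0.380 m.

y₁ = 0.380 m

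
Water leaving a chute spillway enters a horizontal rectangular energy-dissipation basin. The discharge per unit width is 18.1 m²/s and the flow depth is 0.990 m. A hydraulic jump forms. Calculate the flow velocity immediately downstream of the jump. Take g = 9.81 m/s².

V₂ = 2.34 m/s

V₁ = q/y₁ = 18.1/0.990 = 18.3 m/s. Fr₁ = V₁/√(g·y₁) = 18.3/√(9.81×0.990) = 5.87.
Bélanger equation: y₂/y₁ = ½[√(1 + 8Fr₁²) − 1] = ½[√276.3 − 1] = 7.81.
y₂ = 7.81 × 0.990 = 7.73 m.
V₂ = q/y₂ = 18.1/7.73 = 2.34 m/s.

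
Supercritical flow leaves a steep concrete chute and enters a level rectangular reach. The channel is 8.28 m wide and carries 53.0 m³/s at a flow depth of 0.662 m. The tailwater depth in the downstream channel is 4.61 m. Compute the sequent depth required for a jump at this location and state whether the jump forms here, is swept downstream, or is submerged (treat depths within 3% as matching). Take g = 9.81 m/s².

q = Q/b = 53.0/8.28 = 6.40 m²/s; V₁ = q/y₁ = 9.67 m/s. Fr₁ = V₁/√(g·y₁) = 3.79.
Bélanger equation: y₂/y₁ = ½[√(1 + 8Fr₁²) − 1] = ½[√116.2 − 1] = 4.89.
y₂ = 4.89 × 0.662 = 3.24 m.
Tailwater y_tw = 4.61 m: y_tw > y₂, so the jump is submerged.

y₂ = 3.24 m; the jump is submerged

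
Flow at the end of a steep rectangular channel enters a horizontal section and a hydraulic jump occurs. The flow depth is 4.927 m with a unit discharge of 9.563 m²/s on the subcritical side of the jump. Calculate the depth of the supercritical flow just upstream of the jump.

V₂ = q/y₂ = 9.563/4.927 = 1.941 m/s; Fr₂ = V₂/√(g·y₂) = 0.2792.
Since the conjugate-depth ratio holds either way, y₁/y₂ = ½[√(1 + 8Fr₂²) − 1] = ½[√1.6235 − 1] = 0.1371.
y₁ = 0.1371 × 4.927 = 0.6754 m.

y₁ = 0.6754 m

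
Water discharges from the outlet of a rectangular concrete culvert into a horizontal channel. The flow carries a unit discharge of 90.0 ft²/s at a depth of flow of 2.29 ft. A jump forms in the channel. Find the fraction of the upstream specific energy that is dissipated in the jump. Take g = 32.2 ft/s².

ΔE/E₁ = 0.452 (45.2%)

V₁ = q/y₁ = 90.0/2.29 = 39.3 ft/s. Fr₁ = V₁/√(g·y₁) = 39.3/√(32.2×2.29) = 4.58.
Sequent-depth ratio: y₂/y₁ = ½[√(1 + 8Fr₁²) − 1] = ½[√168.6 − 1] = 5.99.
y₂ = 5.99 × 2.29 = 13.7 ft.
E₁ = y₁ + V₁²/2g = 26.3 ft. ΔE = (y₂ − y₁)³/(4y₁y₂) = 11.9 ft. ΔE/E₁ = 11.9/26.3 = 0.452.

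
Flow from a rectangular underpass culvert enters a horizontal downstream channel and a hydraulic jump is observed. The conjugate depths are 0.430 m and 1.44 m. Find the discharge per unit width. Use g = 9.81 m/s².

q = 2.38 m²/s

For a rectangular channel the momentum equation gives q² = ½·g·y₁·y₂·(y₁ + y₂) = ½×9.81×0.430×1.44×1.87 = 5.68.
q = √5.68 = 2.38 m²/s.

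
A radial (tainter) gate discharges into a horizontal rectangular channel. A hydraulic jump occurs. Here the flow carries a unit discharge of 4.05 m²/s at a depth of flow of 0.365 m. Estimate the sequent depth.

y₂ = 2.85 m

V₁ = q/y₁ = 4.05/0.365 = 11.1 m/s. Fr₁ = V₁/√(g·y₁) = 11.1/√(9.81×0.365) = 5.86.
Sequent-depth ratio: y₂/y₁ = ½[√(1 + 8Fr₁²) − 1] = ½[√276.1 − 1] = 7.81.
y₂ = 7.81 × 0.365 = 2.85 m.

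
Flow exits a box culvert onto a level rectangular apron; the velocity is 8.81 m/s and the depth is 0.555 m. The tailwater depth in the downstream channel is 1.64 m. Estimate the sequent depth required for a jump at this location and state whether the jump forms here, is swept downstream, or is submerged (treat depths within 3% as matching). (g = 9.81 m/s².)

Fr₁ = V₁/√(g·y₁) = 8.81/√(9.81×0.555) = 3.78.
From the momentum equation for a rectangular channel, y₂/y₁ = ½[√(1 + 8Fr₁²) − 1] = ½[√115.0 − 1] = 4.86.
y₂ = 4.86 × 0.555 = 2.70 m.
Tailwater y_tw = 1.64 m: y_tw < y₂, so the jump is swept downstream.

y₂ = 2.70 m; the jump is swept downstream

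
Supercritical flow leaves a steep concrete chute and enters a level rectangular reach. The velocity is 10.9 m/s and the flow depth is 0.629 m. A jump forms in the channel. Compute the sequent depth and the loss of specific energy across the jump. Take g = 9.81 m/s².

Fr₁ = V₁/√(g·y₁) = 10.9/√(9.81×0.629) = 4.39.
Bélanger equation: y₂/y₁ = ½[√(1 + 8Fr₁²) − 1] = ½[√155.0 − 1] = 5.73.
y₂ = 5.73 × 0.629 = 3.60 m.
q = V₁·y₁ = 10.9 × 0.629 = 6.86 m²/s. V₂ = q/y₂ = 6.86/3.60 = 1.90 m/s. E₁ = y₁ + V₁²/2g = 6.68 m; E₂ = y₂ + V₂²/2g = 3.79 m. ΔE = E₁ − E₂ = 2.90 m.

y₂ = 3.60 m; ΔE = 2.90 m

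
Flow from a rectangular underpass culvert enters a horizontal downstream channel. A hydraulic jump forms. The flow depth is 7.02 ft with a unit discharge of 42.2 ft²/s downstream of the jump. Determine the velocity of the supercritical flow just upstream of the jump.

V₂ = q/y₂ = 42.2/7.02 = 6.01 ft/s; Fr₂ = V₂/√(g·y₂) = 0.400.
Since the conjugate-depth ratio holds either way, y₁/y₂ = ½[√(1 + 8Fr₂²) − 1] = ½[√2.279 − 1] = 0.255.
y₁ = 0.255 × 7.02 = 1.79 ft.
V₁ = q/y₁ = 42.2/1.79 = 23.6 ft/s.

V₁ = 23.6 ft/s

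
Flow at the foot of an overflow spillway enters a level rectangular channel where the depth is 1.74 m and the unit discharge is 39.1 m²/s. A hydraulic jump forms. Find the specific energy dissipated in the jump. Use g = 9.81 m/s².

ΔE = 14.4 m

V₁ = q/y₁ = 39.1/1.74 = 22.5 m/s. Fr₁ = V₁/√(g·y₁) = 22.5/√(9.81×1.74) = 5.44.
Conjugate-depth relation: y₂/y₁ = ½[√(1 + 8Fr₁²) − 1] = ½[√237.7 − 1] = 7.21.
y₂ = 7.21 × 1.74 = 12.5 m.
Head loss: ΔE = (y₂ − y₁)³/(4y₁y₂) = (12.5 − 1.74)³/(4×1.74×12.5) = 1260/87.3 = 14.4 m.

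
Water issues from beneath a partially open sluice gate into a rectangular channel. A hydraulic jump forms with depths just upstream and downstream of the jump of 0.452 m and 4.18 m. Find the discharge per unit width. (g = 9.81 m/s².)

q = 6.55 m²/s

For a rectangular channel the momentum equation gives q² = ½·g·y₁·y₂·(y₁ + y₂) = ½×9.81×0.452×4.18×4.63 = 42.9.
q = √42.9 = 6.55 m²/s.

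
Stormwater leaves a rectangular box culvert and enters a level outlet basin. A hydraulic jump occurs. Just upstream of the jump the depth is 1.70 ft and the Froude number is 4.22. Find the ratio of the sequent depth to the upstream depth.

Fr₁ = 4.22 (given).
Sequent-depth ratio: y₂/y₁ = ½[√(1 + 8Fr₁²) − 1] = ½[√143.5 − 1] = 5.49.

y₂/y₁ = 5.49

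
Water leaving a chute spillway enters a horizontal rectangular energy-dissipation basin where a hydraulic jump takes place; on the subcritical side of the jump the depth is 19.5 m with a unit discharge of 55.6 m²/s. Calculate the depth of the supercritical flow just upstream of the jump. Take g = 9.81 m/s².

y₁ = 1.54 m

V₂ = q/y₂ = 55.6/19.5 = 2.85 m/s; Fr₂ = V₂/√(g·y₂) = 0.206.
The Bélanger relation is symmetric: y₁/y₂ = ½[√(1 + 8Fr₂²) − 1] = ½[√1.340 − 1] = 0.0788.
y₁ = 0.0788 × 19.5 = 1.54 m.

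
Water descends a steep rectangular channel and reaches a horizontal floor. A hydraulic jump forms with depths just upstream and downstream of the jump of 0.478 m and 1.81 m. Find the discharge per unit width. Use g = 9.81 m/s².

q = 3.12 m²/s

For a rectangular channel the momentum equation gives q² = ½·g·y₁·y₂·(y₁ + y₂) = ½×9.81×0.478×1.81×2.29 = 9.71.
q = √9.71 = 3.12 m²/s.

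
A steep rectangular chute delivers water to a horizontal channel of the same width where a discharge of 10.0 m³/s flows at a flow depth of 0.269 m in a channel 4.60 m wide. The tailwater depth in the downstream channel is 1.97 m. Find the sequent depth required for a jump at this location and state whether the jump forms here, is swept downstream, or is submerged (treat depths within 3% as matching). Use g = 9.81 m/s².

y₂ = 1.76 m; the jump is submerged

q = Q/b = 10.0/4.60 = 2.17 m²/s; V₁ = q/y₁ = 8.08 m/s. Fr₁ = V₁/√(g·y₁) = 4.97.
From the momentum equation for a rectangular channel, y₂/y₁ = ½[√(1 + 8Fr₁²) − 1] = ½[√199.0 − 1] = 6.55.
y₂ = 6.55 × 0.269 = 1.76 m.
Tailwater y_tw = 1.97 m: y_tw > y₂, so the jump is submerged.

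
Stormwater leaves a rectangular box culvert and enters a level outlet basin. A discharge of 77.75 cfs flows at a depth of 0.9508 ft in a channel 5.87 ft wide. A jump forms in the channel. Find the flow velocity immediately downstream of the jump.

V₂ = 4.500 ft/s

q = Q/b = 77.75/5.87 = 13.25 ft²/s; V₁ = q/y₁ = 13.93 ft/s. Fr₁ = V₁/√(g·y₁) = 2.518.
Conjugate-depth relation: y₂/y₁ = ½[√(1 + 8Fr₁²) − 1] = ½[√51.710 − 1] = 3.095.
y₂ = 3.095 × 0.9508 = 2.943 ft.
V₂ = q/y₂ = 13.25/2.943 = 4.500 ft/s.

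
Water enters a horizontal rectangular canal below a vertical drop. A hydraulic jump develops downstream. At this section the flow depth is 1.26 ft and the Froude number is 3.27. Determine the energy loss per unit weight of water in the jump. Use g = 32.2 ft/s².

Fr₁ = 3.27 (given).
Sequent-depth ratio: y₂/y₁ = ½[√(1 + 8Fr₁²) − 1] = ½[√86.54 − 1] = 4.15.
y₂ = 4.15 × 1.26 = 5.23 ft.
Head loss: ΔE = (y₂ − y₁)³/(4y₁y₂) = (5.23 − 1.26)³/(4×1.26×5.23) = 62.6/26.4 = 2.37 ft.

ΔE = 2.37 ft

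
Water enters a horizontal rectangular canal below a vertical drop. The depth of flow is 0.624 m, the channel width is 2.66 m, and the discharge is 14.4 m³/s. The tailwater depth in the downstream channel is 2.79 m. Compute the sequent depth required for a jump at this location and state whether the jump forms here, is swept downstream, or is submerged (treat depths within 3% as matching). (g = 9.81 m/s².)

y₂ = 2.80 m; the jump forms here

q = Q/b = 14.4/2.66 = 5.41 m²/s; V₁ = q/y₁ = 8.68 m/s. Fr₁ = V₁/√(g·y₁) = 3.51.
By Bélanger, y₂/y₁ = ½[√(1 + 8Fr₁²) − 1] = ½[√99.36 − 1] = 4.48.
y₂ = 4.48 × 0.624 = 2.80 m.
Tailwater y_tw = 2.79 m: y_tw ≈ y₂, so the jump forms here.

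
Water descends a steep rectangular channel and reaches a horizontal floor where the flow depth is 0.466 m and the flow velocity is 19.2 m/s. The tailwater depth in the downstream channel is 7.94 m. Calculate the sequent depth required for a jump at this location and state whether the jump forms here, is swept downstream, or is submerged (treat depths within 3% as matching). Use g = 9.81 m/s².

y₂ = 5.69 m; the jump is submerged

Fr₁ = V₁/√(g·y₁) = 19.2/√(9.81×0.466) = 8.98.
By Bélanger, y₂/y₁ = ½[√(1 + 8Fr₁²) − 1] = ½[√646.1 − 1] = 12.2.
y₂ = 12.2 × 0.466 = 5.69 m.
Tailwater y_tw = 7.94 m: y_tw > y₂, so the jump is submerged.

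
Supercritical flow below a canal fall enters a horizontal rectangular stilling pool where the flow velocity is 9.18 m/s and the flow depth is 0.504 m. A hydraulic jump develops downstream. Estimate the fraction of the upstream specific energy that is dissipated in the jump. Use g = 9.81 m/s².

Fr₁ = V₁/√(g·y₁) = 9.18/√(9.81×0.504) = 4.13.
Bélanger equation: y₂/y₁ = ½[√(1 + 8Fr₁²) − 1] = ½[√137.4 − 1] = 5.36.
y₂ = 5.36 × 0.504 = 2.70 m.
E₁ = y₁ + V₁²/2g = 4.80 m. ΔE = (y₂ − y₁)³/(4y₁y₂) = 1.95 m. ΔE/E₁ = 1.95/4.80 = 0.406.

ΔE/E₁ = 0.406 (40.6%)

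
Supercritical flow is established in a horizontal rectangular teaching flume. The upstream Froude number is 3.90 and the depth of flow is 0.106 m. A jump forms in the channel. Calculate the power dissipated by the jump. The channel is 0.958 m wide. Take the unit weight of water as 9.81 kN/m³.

P = 1.37 kW

Fr₁ = 3.90 (given).
Sequent-depth ratio: y₂/y₁ = ½[√(1 + 8Fr₁²) − 1] = ½[√122.7 − 1] = 5.04.
y₂ = 5.04 × 0.106 = 0.534 m.
V₁ = Fr₁·√(g·y₁) = 3.90×√(9.81×0.106) = 3.98 m/s; q = V₁·y₁ = 0.422 m²/s. V₂ = q/y₂ = 0.422/0.534 = 0.789 m/s. E₁ = y₁ + V₁²/2g = 0.912 m; E₂ = y₂ + V₂²/2g = 0.566 m. ΔE = E₁ − E₂ = 0.346 m.
Q = q·b = 0.422 × 0.958 = 0.404 m³/s. P = γ·Q·ΔE = 9.81 × 0.404 × 0.346 = 1.37 kW.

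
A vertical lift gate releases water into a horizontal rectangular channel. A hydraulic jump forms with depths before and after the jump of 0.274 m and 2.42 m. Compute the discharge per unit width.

q = 2.96 m²/s

For a rectangular channel the momentum equation gives q² = ½·g·y₁·y₂·(y₁ + y₂) = ½×9.81×0.274×2.42×2.69 = 8.76.
q = √8.76 = 2.96 m²/s.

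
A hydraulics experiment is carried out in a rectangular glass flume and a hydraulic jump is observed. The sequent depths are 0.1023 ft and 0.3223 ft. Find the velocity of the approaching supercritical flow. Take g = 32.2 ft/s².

For a rectangular channel the momentum equation gives q² = ½·g·y₁·y₂·(y₁ + y₂) = ½×32.2×0.1023×0.3223×0.4246 = 0.2254.
q = √0.2254 = 0.4748 ft²/s.
V₁ = q/y₁ = 0.4748/0.1023 = 4.641 ft/s.

V₁ = 4.641 ft/s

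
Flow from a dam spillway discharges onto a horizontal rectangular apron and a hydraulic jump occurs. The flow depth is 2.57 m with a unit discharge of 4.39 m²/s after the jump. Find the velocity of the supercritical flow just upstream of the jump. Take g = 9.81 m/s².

V₂ = q/y₂ = 4.39/2.57 = 1.71 m/s; Fr₂ = V₂/√(g·y₂) = 0.340.
Applying the sequent-depth relation in reverse, y₁/y₂ = ½[√(1 + 8Fr₂²) − 1] = ½[√1.926 − 1] = 0.194.
y₁ = 0.194 × 2.57 = 0.498 m.
V₁ = q/y₁ = 4.39/0.498 = 8.81 m/s.

V₁ = 8.81 m/s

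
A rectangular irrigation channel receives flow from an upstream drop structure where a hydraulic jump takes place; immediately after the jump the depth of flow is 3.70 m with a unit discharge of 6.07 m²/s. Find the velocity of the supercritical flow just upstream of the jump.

V₂ = q/y₂ = 6.07/3.70 = 1.64 m/s; Fr₂ = V₂/√(g·y₂) = 0.272.
Since the conjugate-depth ratio holds either way, y₁/y₂ = ½[√(1 + 8Fr₂²) − 1] = ½[√1.593 − 1] = 0.131.
y₁ = 0.131 × 3.70 = 0.485 m.
V₁ = q/y₁ = 6.07/0.485 = 12.5 m/s.

V₁ = 12.5 m/s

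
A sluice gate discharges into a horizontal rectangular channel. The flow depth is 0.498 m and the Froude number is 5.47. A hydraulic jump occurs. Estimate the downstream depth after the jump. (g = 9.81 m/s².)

Fr₁ = 5.47 (given).
By Bélanger, y₂/y₁ = ½[√(1 + 8Fr₁²) − 1] = ½[√240.4 − 1] = 7.25.
y₂ = 7.25 × 0.498 = 3.61 m.

y₂ = 3.61 m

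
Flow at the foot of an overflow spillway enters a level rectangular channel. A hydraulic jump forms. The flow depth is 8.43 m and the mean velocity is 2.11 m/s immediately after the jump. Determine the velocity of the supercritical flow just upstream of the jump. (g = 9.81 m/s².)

V₁ = 21.5 m/s

Fr₂ = V₂/√(g·y₂) = 2.11/√(9.81×8.43) = 0.232.
The Bélanger relation is symmetric: y₁/y₂ = ½[√(1 + 8Fr₂²) − 1] = ½[√1.431 − 1] = 0.0981.
y₁ = 0.0981 × 8.43 = 0.827 m.
V₁ = q/y₁ = 17.8/0.827 = 21.5 m/s.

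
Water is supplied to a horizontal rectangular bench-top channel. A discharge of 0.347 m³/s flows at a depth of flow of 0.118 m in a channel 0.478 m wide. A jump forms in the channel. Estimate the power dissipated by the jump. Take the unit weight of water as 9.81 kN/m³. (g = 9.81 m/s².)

P = 3.80 kW

q = Q/b = 0.347/0.478 = 0.726 m²/s; V₁ = q/y₁ = 6.15 m/s. Fr₁ = V₁/√(g·y₁) = 5.72.
From the momentum equation for a rectangular channel, y₂/y₁ = ½[√(1 + 8Fr₁²) − 1] = ½[√262.6 − 1] = 7.60.
y₂ = 7.60 × 0.118 = 0.897 m.
V₂ = q/y₂ = 0.726/0.897 = 0.809 m/s. E₁ = y₁ + V₁²/2g = 2.05 m; E₂ = y₂ + V₂²/2g = 0.930 m. ΔE = E₁ − E₂ = 1.12 m.
P = γ·Q·ΔE = 9.81 × 0.347 × 1.12 = 3.80 kW.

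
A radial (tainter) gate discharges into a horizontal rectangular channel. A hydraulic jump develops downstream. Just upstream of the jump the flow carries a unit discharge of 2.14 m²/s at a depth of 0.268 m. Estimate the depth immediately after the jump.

y₂ = 1.74 m

V₁ = q/y₁ = 2.14/0.268 = 7.99 m/s. Fr₁ = V₁/√(g·y₁) = 7.99/√(9.81×0.268) = 4.92.
Bélanger equation: y₂/y₁ = ½[√(1 + 8Fr₁²) − 1] = ½[√195.0 − 1] = 6.48.
y₂ = 6.48 × 0.268 = 1.74 m.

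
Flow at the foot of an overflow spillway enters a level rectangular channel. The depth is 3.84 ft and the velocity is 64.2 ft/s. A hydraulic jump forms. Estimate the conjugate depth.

Fr₁ = V₁/√(g·y₁) = 64.2/√(32.2×3.84) = 5.77.
Bélanger equation: y₂/y₁ = ½[√(1 + 8Fr₁²) − 1] = ½[√267.7 − 1] = 7.68.
y₂ = 7.68 × 3.84 = 29.5 ft.

y₂ = 29.5 ft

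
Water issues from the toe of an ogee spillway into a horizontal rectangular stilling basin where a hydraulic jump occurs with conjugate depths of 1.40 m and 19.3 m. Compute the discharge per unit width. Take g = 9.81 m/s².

q = 52.4 m²/s

For a rectangular channel the momentum equation gives q² = ½·g·y₁·y₂·(y₁ + y₂) = ½×9.81×1.40×19.3×20.7 = 2743.
q = √2743 = 52.4 m²/s.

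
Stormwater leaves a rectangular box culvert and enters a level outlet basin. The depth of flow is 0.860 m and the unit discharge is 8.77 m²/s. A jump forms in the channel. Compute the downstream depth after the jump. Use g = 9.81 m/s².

V₁ = q/y₁ = 8.77/0.860 = 10.2 m/s. Fr₁ = V₁/√(g·y₁) = 10.2/√(9.81×0.860) = 3.51.
Bélanger equation: y₂/y₁ = ½[√(1 + 8Fr₁²) − 1] = ½[√99.61 − 1] = 4.49.
y₂ = 4.49 × 0.860 = 3.86 m.

y₂ = 3.86 m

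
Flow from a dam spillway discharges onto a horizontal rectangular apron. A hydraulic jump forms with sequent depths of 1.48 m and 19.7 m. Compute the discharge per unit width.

For a rectangular channel the momentum equation gives q² = ½·g·y₁·y₂·(y₁ + y₂) = ½×9.81×1.48×19.7×21.2 = 3029.
q = √3029 = 55.0 m²/s.

q = 55.0 m²/s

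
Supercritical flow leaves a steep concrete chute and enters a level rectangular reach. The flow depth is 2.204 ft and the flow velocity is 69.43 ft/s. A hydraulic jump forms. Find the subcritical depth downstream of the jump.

Fr₁ = V₁/√(g·y₁) = 69.43/√(32.2×2.204) = 8.242.
Sequent-depth ratio: y₂/y₁ = ½[√(1 + 8Fr₁²) − 1] = ½[√544.40 − 1] = 11.17.
y₂ = 11.17 × 2.204 = 24.61 ft.

y₂ = 24.61 ft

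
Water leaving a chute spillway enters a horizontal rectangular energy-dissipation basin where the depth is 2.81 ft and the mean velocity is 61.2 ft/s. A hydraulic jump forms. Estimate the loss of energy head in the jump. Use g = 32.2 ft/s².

ΔE = 36.0 ft

Fr₁ = V₁/√(g·y₁) = 61.2/√(32.2×2.81) = 6.43.
By Bélanger, y₂/y₁ = ½[√(1 + 8Fr₁²) − 1] = ½[√332.2 − 1] = 8.61.
y₂ = 8.61 × 2.81 = 24.2 ft.
q = V₁·y₁ = 61.2 × 2.81 = 172 ft²/s. V₂ = q/y₂ = 172/24.2 = 7.11 ft/s. E₁ = y₁ + V₁²/2g = 61.0 ft; E₂ = y₂ + V₂²/2g = 25.0 ft. ΔE = E₁ − E₂ = 36.0 ft.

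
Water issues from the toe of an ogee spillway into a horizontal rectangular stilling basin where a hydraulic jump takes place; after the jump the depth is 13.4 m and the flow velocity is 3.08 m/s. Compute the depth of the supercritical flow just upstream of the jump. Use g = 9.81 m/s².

y₁ = 1.71 m

Fr₂ = V₂/√(g·y₂) = 3.08/√(9.81×13.4) = 0.269.
From the momentum equation (using Fr₂), y₁/y₂ = ½[√(1 + 8Fr₂²) − 1] = ½[√1.577 − 1] = 0.128.
y₁ = 0.128 × 13.4 = 1.71 m.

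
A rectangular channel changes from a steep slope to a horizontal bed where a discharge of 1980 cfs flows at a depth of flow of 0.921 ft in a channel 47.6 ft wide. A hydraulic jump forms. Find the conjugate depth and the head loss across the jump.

y₂ = 10.4 ft; ΔE = 22.0 ft

q = Q/b = 1980/47.6 = 41.6 ft²/s; V₁ = q/y₁ = 45.2 ft/s. Fr₁ = V₁/√(g·y₁) = 8.29.
Bélanger equation: y₂/y₁ = ½[√(1 + 8Fr₁²) − 1] = ½[√551.3 − 1] = 11.2.
y₂ = 11.2 × 0.921 = 10.4 ft.
Head loss: ΔE = (y₂ − y₁)³/(4y₁y₂) = (10.4 − 0.921)³/(4×0.921×10.4) = 839/38.1 = 22.0 ft.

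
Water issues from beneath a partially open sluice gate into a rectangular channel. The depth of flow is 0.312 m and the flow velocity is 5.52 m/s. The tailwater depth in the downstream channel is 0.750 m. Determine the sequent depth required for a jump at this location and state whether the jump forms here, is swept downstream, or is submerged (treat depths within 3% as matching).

Fr₁ = V₁/√(g·y₁) = 5.52/√(9.81×0.312) = 3.16.
By Bélanger, y₂/y₁ = ½[√(1 + 8Fr₁²) − 1] = ½[√80.64 − 1] = 3.99.
y₂ = 3.99 × 0.312 = 1.24 m.
Tailwater y_tw = 0.750 m: y_tw < y₂, so the jump is swept downstream.

y₂ = 1.24 m; the jump is swept downstream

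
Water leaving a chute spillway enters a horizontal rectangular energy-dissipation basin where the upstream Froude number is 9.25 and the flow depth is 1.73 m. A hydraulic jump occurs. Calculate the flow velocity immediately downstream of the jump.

V₂ = 3.03 m/s

Fr₁ = 9.25 (given).
Bélanger equation: y₂/y₁ = ½[√(1 + 8Fr₁²) − 1] = ½[√685.5 − 1] = 12.6.
y₂ = 12.6 × 1.73 = 21.8 m.
V₁ = Fr₁·√(g·y₁) = 9.25×√(9.81×1.73) = 38.1 m/s; q = V₁·y₁ = 65.9 m²/s.
V₂ = q/y₂ = 65.9/21.8 = 3.03 m/s.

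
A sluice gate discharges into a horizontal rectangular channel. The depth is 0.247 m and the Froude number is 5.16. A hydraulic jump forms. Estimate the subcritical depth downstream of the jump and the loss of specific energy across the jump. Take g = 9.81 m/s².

Fr₁ = 5.16 (given).
Sequent-depth ratio: y₂/y₁ = ½[√(1 + 8Fr₁²) − 1] = ½[√214.0 − 1] = 6.81.
y₂ = 6.81 × 0.247 = 1.68 m.
Head loss: ΔE = (y₂ − y₁)³/(4y₁y₂) = (1.68 − 0.247)³/(4×0.247×1.68) = 2.96/1.66 = 1.78 m.

y₂ = 1.68 m; ΔE = 1.78 m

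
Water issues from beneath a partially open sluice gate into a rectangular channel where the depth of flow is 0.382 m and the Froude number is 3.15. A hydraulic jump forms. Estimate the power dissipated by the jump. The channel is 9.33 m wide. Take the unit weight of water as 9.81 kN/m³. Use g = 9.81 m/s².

P = 136 kW

Fr₁ = 3.15 (given).
Sequent-depth ratio: y₂/y₁ = ½[√(1 + 8Fr₁²) − 1] = ½[√80.38 − 1] = 3.98.
y₂ = 3.98 × 0.382 = 1.52 m.
V₁ = Fr₁·√(g·y₁) = 3.15×√(9.81×0.382) = 6.10 m/s; q = V₁·y₁ = 2.33 m²/s. V₂ = q/y₂ = 2.33/1.52 = 1.53 m/s. E₁ = y₁ + V₁²/2g = 2.28 m; E₂ = y₂ + V₂²/2g = 1.64 m. ΔE = E₁ − E₂ = 0.636 m.
Q = q·b = 2.33 × 9.33 = 21.7 m³/s. P = γ·Q·ΔE = 9.81 × 21.7 × 0.636 = 136 kW.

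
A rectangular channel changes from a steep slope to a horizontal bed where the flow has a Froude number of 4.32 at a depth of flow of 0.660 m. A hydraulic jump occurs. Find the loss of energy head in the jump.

ΔE = 2.91 m

Fr₁ = 4.32 (given).
Conjugate-depth relation: y₂/y₁ = ½[√(1 + 8Fr₁²) − 1] = ½[√150.3 − 1] = 5.63.
y₂ = 5.63 × 0.660 = 3.72 m.
V₁ = Fr₁·√(g·y₁) = 4.32×√(9.81×0.660) = 11.0 m/s; q = V₁·y₁ = 7.25 m²/s. V₂ = q/y₂ = 7.25/3.72 = 1.95 m/s. E₁ = y₁ + V₁²/2g = 6.82 m; E₂ = y₂ + V₂²/2g = 3.91 m. ΔE = E₁ − E₂ = 2.91 m.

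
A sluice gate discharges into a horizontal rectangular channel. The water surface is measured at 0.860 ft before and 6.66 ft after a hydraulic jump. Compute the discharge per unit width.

For a rectangular channel the momentum equation gives q² = ½·g·y₁·y₂·(y₁ + y₂) = ½×32.2×0.860×6.66×7.52 = 693.
q = √693 = 26.3 ft²/s.

q = 26.3 ft²/s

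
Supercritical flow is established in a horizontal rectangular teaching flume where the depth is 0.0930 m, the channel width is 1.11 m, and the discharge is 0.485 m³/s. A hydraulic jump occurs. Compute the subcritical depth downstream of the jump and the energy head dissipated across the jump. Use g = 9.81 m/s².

q = Q/b = 0.485/1.11 = 0.437 m²/s; V₁ = q/y₁ = 4.70 m/s. Fr₁ = V₁/√(g·y₁) = 4.92.
By Bélanger, y₂/y₁ = ½[√(1 + 8Fr₁²) − 1] = ½[√194.6 − 1] = 6.47.
y₂ = 6.47 × 0.0930 = 0.602 m.
Head loss: ΔE = (y₂ − y₁)³/(4y₁y₂) = (0.602 − 0.0930)³/(4×0.0930×0.602) = 0.132/0.224 = 0.589 m.

y₂ = 0.602 m; ΔE = 0.589 m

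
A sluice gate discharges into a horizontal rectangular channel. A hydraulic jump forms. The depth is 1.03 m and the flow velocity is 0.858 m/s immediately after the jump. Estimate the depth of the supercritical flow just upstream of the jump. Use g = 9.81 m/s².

Fr₂ = V₂/√(g·y₂) = 0.858/√(9.81×1.03) = 0.270.
Applying the sequent-depth relation in reverse, y₁/y₂ = ½[√(1 + 8Fr₂²) − 1] = ½[√1.583 − 1] = 0.129.
y₁ = 0.129 × 1.03 = 0.133 m.

y₁ = 0.133 m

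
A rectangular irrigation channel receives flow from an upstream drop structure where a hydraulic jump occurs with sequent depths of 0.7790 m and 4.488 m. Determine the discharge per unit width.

For a rectangular channel the momentum equation gives q² = ½·g·y₁·y₂·(y₁ + y₂) = ½×9.81×0.7790×4.488×5.267 = 90.32.
q = √90.32 = 9.504 m²/s.

q = 9.504 m²/s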